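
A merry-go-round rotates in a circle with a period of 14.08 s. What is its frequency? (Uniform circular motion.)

f = 1/T = 1/14.08 = 0.071 Hz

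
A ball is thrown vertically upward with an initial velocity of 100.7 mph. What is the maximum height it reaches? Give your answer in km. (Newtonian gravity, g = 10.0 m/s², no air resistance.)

v₀ = 100.7 mph × 0.44704 = 45.0169 m/s
h_max = v₀² / (2g) = 45.0169² / (2 × 10.0) = 2026.52 / 20.0 = 101.326 m
h_max = 101.326 m / 1000.0 = 0.1013 km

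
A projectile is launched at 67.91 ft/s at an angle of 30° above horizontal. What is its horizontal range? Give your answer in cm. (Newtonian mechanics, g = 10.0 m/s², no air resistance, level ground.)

v₀ = 67.91 ft/s × 0.3048 = 20.699 m/s
R = v₀² × sin(2θ) / g = 20.699² × sin(2 × 30°) / 10.0 = 428.449 × 0.866025 / 10.0 = 37.1048 m
R = 37.1048 m / 0.01 = 3710 cm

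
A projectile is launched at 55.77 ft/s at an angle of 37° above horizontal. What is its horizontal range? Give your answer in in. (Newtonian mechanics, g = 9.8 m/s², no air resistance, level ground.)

v₀ = 55.77 ft/s × 0.3048 = 16.9987 m/s
R = v₀² × sin(2θ) / g = 16.9987² × sin(2 × 37°) / 9.8 = 288.956 × 0.961262 / 9.8 = 28.3431 m
R = 28.3431 m / 0.0254 = 1116 in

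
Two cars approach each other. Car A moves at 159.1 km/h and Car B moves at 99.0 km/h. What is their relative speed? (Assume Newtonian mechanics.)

v_rel = v_A + v_B = 159.1 + 99.0 = 258.1 km/h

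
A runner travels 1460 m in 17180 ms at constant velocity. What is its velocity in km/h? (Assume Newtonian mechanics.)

t = 17180 ms × 0.001 = 17.18 s
v = d / t = 1460 / 17.18 = 84.9825 m/s
v = 84.9825 m/s / 0.2777777777777778 = 305.9 km/h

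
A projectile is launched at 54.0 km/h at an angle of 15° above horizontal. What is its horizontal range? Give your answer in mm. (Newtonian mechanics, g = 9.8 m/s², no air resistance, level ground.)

v₀ = 54.0 km/h × 0.2777777777777778 = 15.0 m/s
R = v₀² × sin(2θ) / g = 15.0² × sin(2 × 15°) / 9.8 = 225.0 × 0.5 / 9.8 = 11.4796 m
R = 11.4796 m / 0.001 = 11480 mm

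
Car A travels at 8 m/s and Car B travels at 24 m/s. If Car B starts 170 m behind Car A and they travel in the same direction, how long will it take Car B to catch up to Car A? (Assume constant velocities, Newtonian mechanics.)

Relative speed: v_rel = 24 - 8 = 16 m/s
Time to catch: t = d₀/v_rel = 170/16 = 10.62 s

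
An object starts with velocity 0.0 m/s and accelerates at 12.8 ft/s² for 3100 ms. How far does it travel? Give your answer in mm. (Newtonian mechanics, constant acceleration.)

a = 12.8 ft/s² × 0.3048 = 3.90144 m/s²
t = 3100 ms × 0.001 = 3.1 s
d = v₀ × t + ½ × a × t² = 0.0 × 3.1 + 0.5 × 3.90144 × 3.1² = 18.7464 m
d = 18.7464 m / 0.001 = 18750 mm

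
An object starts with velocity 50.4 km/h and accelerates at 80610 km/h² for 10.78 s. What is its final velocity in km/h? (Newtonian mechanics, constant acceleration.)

v₀ = 50.4 km/h × 0.2777777777777778 = 14.0 m/s
a = 80610 km/h² × 7.716049382716049e-05 = 6.21991 m/s²
v = v₀ + a × t = 14.0 + 6.21991 × 10.78 = 81.0506 m/s
v = 81.0506 m/s / 0.2777777777777778 = 291.8 km/h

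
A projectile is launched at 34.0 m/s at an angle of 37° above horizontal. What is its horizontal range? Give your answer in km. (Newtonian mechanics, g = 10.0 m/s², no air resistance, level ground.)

R = v₀² × sin(2θ) / g = 34.0² × sin(2 × 37°) / 10.0 = 1156.0 × 0.961262 / 10.0 = 111.122 m
R = 111.122 m / 1000.0 = 0.1111 km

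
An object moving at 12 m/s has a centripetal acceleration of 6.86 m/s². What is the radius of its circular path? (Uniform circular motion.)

r = v²/a_c = 12²/6.86 = 20.99 m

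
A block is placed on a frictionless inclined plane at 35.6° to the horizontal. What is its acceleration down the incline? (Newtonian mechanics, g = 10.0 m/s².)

a = g sin(θ) = 10.0 × sin(35.6°) = 10.0 × 0.5821 = 5.82 m/s²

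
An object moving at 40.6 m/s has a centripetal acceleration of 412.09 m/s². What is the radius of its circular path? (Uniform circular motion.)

r = v²/a_c = 40.6²/412.09 = 4.0 m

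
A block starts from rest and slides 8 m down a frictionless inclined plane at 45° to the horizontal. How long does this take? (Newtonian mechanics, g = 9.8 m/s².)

a = g sin(θ) = 9.8 × sin(45°) = 6.9296 m/s²
t = √(2d/a) = √(2 × 8 / 6.9296) = 1.52 s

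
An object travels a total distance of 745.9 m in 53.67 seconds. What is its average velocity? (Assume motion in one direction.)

v_avg = Δd / Δt = 745.9 / 53.67 = 13.9 m/s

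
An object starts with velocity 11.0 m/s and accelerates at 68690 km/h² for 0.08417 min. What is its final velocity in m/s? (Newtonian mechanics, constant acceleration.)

a = 68690 km/h² × 7.716049382716049e-05 = 5.30015 m/s²
t = 0.08417 min × 60.0 = 5.0502 s
v = v₀ + a × t = 11.0 + 5.30015 × 5.0502 = 37.77 m/s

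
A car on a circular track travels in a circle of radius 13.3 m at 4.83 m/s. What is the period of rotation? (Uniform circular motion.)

T = 2πr/v = 2π×13.3/4.83 = 17.3 s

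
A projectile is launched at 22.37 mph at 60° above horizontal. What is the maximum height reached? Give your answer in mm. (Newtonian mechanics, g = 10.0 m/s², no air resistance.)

v₀ = 22.37 mph × 0.44704 = 10.0003 m/s
H = v₀² × sin²(θ) / (2g) = 10.0003² × sin(60°)² / (2 × 10.0) = 100.006 × 0.75 / 20.0 = 3.75023 m
H = 3.75023 m / 0.001 = 3750 mm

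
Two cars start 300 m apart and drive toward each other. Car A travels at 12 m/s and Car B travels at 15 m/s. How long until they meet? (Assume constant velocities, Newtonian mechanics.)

Combined speed: v_combined = 12 + 15 = 27 m/s
Time to meet: t = d/v_combined = 300/27 = 11.11 s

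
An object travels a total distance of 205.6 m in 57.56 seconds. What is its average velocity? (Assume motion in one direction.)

v_avg = Δd / Δt = 205.6 / 57.56 = 3.57 m/s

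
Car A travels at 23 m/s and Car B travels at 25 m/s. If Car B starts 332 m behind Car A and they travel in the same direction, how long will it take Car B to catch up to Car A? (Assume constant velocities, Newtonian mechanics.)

Relative speed: v_rel = 25 - 23 = 2 m/s
Time to catch: t = d₀/v_rel = 332/2 = 166.0 s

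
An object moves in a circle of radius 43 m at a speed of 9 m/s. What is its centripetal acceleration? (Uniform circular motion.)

a_c = v²/r = 9²/43 = 81/43 = 1.88 m/s²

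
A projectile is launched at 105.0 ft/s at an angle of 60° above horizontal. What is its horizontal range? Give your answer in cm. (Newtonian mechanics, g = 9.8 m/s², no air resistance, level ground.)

v₀ = 105.0 ft/s × 0.3048 = 32.004 m/s
R = v₀² × sin(2θ) / g = 32.004² × sin(2 × 60°) / 9.8 = 1024.26 × 0.866025 / 9.8 = 90.5138 m
R = 90.5138 m / 0.01 = 9051 cm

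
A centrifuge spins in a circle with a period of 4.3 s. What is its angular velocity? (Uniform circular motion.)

ω = 2π/T = 2π/4.3 = 1.4612 rad/s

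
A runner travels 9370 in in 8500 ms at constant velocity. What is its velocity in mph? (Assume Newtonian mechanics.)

d = 9370 in × 0.0254 = 237.998 m
t = 8500 ms × 0.001 = 8.5 s
v = d / t = 237.998 / 8.5 = 27.9998 m/s
v = 27.9998 m/s / 0.44704 = 62.63 mph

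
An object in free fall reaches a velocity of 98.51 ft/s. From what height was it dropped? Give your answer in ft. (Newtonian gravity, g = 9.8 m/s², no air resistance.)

v = 98.51 ft/s × 0.3048 = 30.0258 m/s
h = v² / (2g) = 30.0258² / (2 × 9.8) = 45.9974 m
h = 45.9974 m / 0.3048 = 150.9 ft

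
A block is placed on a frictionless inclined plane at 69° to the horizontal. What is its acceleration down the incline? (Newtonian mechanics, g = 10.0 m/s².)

a = g sin(θ) = 10.0 × sin(69°) = 10.0 × 0.9336 = 9.34 m/s²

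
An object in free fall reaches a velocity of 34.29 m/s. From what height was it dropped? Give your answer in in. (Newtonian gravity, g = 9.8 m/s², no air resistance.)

h = v² / (2g) = 34.29² / (2 × 9.8) = 59.99 m
h = 59.99 m / 0.0254 = 2362 in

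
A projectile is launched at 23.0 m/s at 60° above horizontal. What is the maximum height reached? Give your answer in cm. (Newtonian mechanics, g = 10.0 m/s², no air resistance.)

H = v₀² × sin²(θ) / (2g) = 23.0² × sin(60°)² / (2 × 10.0) = 529.0 × 0.75 / 20.0 = 19.8375 m
H = 19.8375 m / 0.01 = 1984 cm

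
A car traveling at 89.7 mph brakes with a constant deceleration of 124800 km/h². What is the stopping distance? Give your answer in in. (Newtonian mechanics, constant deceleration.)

v₀ = 89.7 mph × 0.44704 = 40.0995 m/s
a = 124800 km/h² × 7.716049382716049e-05 = 9.62963 m/s²
d = v₀² / (2a) = 40.0995² / (2 × 9.62963) = 1607.97 / 19.2593 = 83.4906 m
d = 83.4906 m / 0.0254 = 3287 in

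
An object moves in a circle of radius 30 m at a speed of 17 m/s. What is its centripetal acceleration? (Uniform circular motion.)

a_c = v²/r = 17²/30 = 289/30 = 9.63 m/s²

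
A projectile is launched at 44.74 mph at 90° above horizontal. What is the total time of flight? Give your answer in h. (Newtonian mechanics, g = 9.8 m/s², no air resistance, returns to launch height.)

v₀ = 44.74 mph × 0.44704 = 20.0006 m/s
T = 2 × v₀ × sin(θ) / g = 2 × 20.0006 × sin(90°) / 9.8 = 2 × 20.0006 × 1.0 / 9.8 = 4.08176 s
T = 4.08176 s / 3600.0 = 0.001134 h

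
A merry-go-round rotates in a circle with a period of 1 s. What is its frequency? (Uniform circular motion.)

f = 1/T = 1/1 = 1.0 Hz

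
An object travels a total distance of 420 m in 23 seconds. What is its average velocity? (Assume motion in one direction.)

v_avg = Δd / Δt = 420 / 23 = 18.26 m/s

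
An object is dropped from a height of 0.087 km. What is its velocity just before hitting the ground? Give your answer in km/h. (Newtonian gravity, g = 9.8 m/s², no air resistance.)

h = 0.087 km × 1000.0 = 87.0 m
v = √(2gh) = √(2 × 9.8 × 87.0) = 41.2941 m/s
v = 41.2941 m/s / 0.2777777777777778 = 148.7 km/h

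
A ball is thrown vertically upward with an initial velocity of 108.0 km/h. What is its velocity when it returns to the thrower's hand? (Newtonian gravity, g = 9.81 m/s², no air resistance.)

By conservation of energy (no air resistance), the ball returns to the throw height with the same speed as launch, but directed downward.
|v_ground| = v₀ = 108.0 km/h
v_ground = 108.0 km/h (downward)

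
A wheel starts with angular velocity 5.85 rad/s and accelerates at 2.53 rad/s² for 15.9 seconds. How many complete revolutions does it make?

θ = ω₀t + ½αt² = 5.85×15.9 + ½×2.53×15.9² = 412.81965 rad
Total revolutions = θ/(2π) = 412.81965/(2π) = 65.7
Complete revolutions = ⌊65.7⌋ = 65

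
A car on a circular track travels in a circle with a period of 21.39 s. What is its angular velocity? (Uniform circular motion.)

ω = 2π/T = 2π/21.39 = 0.2937 rad/s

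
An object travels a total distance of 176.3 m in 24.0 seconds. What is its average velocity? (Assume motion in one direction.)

v_avg = Δd / Δt = 176.3 / 24.0 = 7.35 m/s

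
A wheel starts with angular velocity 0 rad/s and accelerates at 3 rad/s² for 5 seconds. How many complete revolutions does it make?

θ = ω₀t + ½αt² = 0×5 + ½×3×5² = 37.5 rad
Total revolutions = θ/(2π) = 37.5/(2π) = 5.97
Complete revolutions = ⌊5.97⌋ = 5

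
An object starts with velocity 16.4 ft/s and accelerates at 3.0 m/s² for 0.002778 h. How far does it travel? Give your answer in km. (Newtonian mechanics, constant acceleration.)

v₀ = 16.4 ft/s × 0.3048 = 4.99872 m/s
t = 0.002778 h × 3600.0 = 10.0008 s
d = v₀ × t + ½ × a × t² = 4.99872 × 10.0008 + 0.5 × 3.0 × 10.0008² = 200.015 m
d = 200.015 m / 1000.0 = 0.2 km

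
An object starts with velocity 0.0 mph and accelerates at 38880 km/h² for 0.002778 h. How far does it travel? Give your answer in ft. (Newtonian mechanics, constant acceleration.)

v₀ = 0.0 mph × 0.44704 = 0.0 m/s
a = 38880 km/h² × 7.716049382716049e-05 = 3.0 m/s²
t = 0.002778 h × 3600.0 = 10.0008 s
d = v₀ × t + ½ × a × t² = 0.0 × 10.0008 + 0.5 × 3.0 × 10.0008² = 150.024 m
d = 150.024 m / 0.3048 = 492.2 ft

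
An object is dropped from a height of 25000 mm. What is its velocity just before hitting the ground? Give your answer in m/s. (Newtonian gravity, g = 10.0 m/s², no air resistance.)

h = 25000 mm × 0.001 = 25.0 m
v = √(2gh) = √(2 × 10.0 × 25.0) = 22.36 m/s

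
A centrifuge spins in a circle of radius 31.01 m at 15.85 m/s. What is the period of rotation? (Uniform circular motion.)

T = 2πr/v = 2π×31.01/15.85 = 12.29 s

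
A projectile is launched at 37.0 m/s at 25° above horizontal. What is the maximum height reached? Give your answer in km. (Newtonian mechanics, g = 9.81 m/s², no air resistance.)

H = v₀² × sin²(θ) / (2g) = 37.0² × sin(25°)² / (2 × 9.81) = 1369.0 × 0.178606 / 19.62 = 12.4624 m
H = 12.4624 m / 1000.0 = 0.01246 km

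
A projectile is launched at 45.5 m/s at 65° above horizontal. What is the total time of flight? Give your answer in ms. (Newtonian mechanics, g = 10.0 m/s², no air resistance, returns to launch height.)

T = 2 × v₀ × sin(θ) / g = 2 × 45.5 × sin(65°) / 10.0 = 2 × 45.5 × 0.906308 / 10.0 = 8.2474 s
T = 8.2474 s / 0.001 = 8247 ms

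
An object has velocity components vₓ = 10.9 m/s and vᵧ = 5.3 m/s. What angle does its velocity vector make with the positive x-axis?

θ = arctan(vᵧ/vₓ) = arctan(5.3/10.9) = 25.93°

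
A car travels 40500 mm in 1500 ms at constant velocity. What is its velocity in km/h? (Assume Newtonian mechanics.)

d = 40500 mm × 0.001 = 40.5 m
t = 1500 ms × 0.001 = 1.5 s
v = d / t = 40.5 / 1.5 = 27.0 m/s
v = 27.0 m/s / 0.2777777777777778 = 97.2 km/h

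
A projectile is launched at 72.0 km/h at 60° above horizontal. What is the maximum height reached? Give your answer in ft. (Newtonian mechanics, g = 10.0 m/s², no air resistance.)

v₀ = 72.0 km/h × 0.2777777777777778 = 20.0 m/s
H = v₀² × sin²(θ) / (2g) = 20.0² × sin(60°)² / (2 × 10.0) = 400.0 × 0.75 / 20.0 = 15.0 m
H = 15.0 m / 0.3048 = 49.21 ft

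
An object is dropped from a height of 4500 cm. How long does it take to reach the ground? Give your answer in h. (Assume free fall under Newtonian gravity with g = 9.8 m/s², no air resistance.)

h = 4500 cm × 0.01 = 45.0 m
t = √(2h/g) = √(2 × 45.0 / 9.8) = 3.03046 s
t = 3.03046 s / 3600.0 = 0.0008418 h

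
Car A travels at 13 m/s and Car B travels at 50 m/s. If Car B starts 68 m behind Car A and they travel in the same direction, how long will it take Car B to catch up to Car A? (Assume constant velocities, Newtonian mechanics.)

Relative speed: v_rel = 50 - 13 = 37 m/s
Time to catch: t = d₀/v_rel = 68/37 = 1.84 s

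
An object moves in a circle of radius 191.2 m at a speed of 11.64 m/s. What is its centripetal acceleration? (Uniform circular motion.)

a_c = v²/r = 11.64²/191.2 = 135.4896/191.2 = 0.71 m/s²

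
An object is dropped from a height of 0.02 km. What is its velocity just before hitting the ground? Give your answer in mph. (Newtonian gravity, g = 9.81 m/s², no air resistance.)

h = 0.02 km × 1000.0 = 20.0 m
v = √(2gh) = √(2 × 9.81 × 20.0) = 19.8091 m/s
v = 19.8091 m/s / 0.44704 = 44.31 mph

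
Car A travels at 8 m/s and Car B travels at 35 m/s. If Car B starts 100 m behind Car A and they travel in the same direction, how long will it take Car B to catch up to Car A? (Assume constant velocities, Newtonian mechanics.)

Relative speed: v_rel = 35 - 8 = 27 m/s
Time to catch: t = d₀/v_rel = 100/27 = 3.7 s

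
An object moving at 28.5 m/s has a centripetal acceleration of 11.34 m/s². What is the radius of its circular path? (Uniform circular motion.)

r = v²/a_c = 28.5²/11.34 = 71.63 m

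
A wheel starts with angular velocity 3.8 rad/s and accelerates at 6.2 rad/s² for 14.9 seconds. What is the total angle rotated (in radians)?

θ = ω₀t + ½αt² = 3.8×14.9 + ½×6.2×14.9² = 744.85 rad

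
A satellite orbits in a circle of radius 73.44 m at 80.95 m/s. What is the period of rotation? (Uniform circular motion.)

T = 2πr/v = 2π×73.44/80.95 = 5.7 s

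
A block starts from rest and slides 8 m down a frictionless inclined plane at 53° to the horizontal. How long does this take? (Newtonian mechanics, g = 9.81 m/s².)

a = g sin(θ) = 9.81 × sin(53°) = 7.8346 m/s²
t = √(2d/a) = √(2 × 8 / 7.8346) = 1.43 s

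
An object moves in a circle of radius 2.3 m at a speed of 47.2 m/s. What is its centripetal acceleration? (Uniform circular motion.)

a_c = v²/r = 47.2²/2.3 = 2227.84/2.3 = 968.63 m/s²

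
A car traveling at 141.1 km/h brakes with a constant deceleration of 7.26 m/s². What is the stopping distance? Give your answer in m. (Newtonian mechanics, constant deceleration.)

v₀ = 141.1 km/h × 0.2777777777777778 = 39.1944 m/s
d = v₀² / (2a) = 39.1944² / (2 × 7.26) = 1536.2 / 14.52 = 105.8 m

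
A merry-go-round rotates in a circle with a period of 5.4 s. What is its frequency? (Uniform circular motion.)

f = 1/T = 1/5.4 = 0.1852 Hz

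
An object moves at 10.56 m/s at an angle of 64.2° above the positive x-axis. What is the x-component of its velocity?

vₓ = v cos(θ) = 10.56 × cos(64.2°) = 4.6 m/s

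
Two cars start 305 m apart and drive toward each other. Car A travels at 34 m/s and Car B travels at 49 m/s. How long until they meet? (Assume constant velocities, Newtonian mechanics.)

Combined speed: v_combined = 34 + 49 = 83 m/s
Time to meet: t = d/v_combined = 305/83 = 3.67 s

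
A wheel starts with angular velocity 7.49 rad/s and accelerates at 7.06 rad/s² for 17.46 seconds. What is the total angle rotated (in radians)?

θ = ω₀t + ½αt² = 7.49×17.46 + ½×7.06×17.46² = 1206.9 rad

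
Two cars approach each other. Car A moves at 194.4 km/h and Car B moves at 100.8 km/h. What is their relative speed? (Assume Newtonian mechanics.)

v_rel = v_A + v_B = 194.4 + 100.8 = 295.2 km/h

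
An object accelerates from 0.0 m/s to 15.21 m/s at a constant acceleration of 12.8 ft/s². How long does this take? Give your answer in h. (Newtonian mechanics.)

a = 12.8 ft/s² × 0.3048 = 3.90144 m/s²
t = (v - v₀) / a = (15.21 - 0.0) / 3.90144 = 3.89856 s
t = 3.89856 s / 3600.0 = 0.001083 h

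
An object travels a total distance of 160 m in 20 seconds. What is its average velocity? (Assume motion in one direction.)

v_avg = Δd / Δt = 160 / 20 = 8.0 m/s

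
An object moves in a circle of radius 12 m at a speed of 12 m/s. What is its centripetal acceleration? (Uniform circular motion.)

a_c = v²/r = 12²/12 = 144/12 = 12.0 m/s²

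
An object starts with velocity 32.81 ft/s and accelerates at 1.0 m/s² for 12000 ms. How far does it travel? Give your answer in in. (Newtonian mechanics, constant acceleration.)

v₀ = 32.81 ft/s × 0.3048 = 10.0005 m/s
t = 12000 ms × 0.001 = 12.0 s
d = v₀ × t + ½ × a × t² = 10.0005 × 12.0 + 0.5 × 1.0 × 12.0² = 192.006 m
d = 192.006 m / 0.0254 = 7559 in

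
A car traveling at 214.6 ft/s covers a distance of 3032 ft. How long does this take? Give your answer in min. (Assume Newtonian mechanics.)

d = 3032 ft × 0.3048 = 924.154 m
v = 214.6 ft/s × 0.3048 = 65.4101 m/s
t = d / v = 924.154 / 65.4101 = 14.1286 s
t = 14.1286 s / 60.0 = 0.2355 min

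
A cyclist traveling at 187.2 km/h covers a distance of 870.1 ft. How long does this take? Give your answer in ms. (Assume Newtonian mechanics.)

d = 870.1 ft × 0.3048 = 265.206 m
v = 187.2 km/h × 0.2777777777777778 = 52.0 m/s
t = d / v = 265.206 / 52.0 = 5.10012 s
t = 5.10012 s / 0.001 = 5100 ms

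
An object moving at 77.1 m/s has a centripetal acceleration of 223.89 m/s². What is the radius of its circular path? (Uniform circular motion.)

r = v²/a_c = 77.1²/223.89 = 26.55 m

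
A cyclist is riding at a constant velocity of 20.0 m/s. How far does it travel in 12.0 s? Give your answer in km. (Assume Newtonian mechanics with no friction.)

d = v × t = 20.0 × 12.0 = 240.0 m
d = 240.0 m / 1000.0 = 0.24 km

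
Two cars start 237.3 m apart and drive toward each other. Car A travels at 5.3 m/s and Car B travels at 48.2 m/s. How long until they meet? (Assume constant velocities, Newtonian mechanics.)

Combined speed: v_combined = 5.3 + 48.2 = 53.5 m/s
Time to meet: t = d/v_combined = 237.3/53.5 = 4.44 s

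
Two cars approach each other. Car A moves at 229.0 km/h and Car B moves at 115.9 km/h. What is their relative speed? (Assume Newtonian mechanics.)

v_rel = v_A + v_B = 229.0 + 115.9 = 344.9 km/h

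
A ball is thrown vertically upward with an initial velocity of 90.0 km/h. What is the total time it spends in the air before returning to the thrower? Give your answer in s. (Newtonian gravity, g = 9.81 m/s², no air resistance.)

v₀ = 90.0 km/h × 0.2777777777777778 = 25.0 m/s
t_total = 2 × v₀ / g = 2 × 25.0 / 9.81 = 5.097 s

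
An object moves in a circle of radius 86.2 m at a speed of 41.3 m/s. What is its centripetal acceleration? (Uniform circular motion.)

a_c = v²/r = 41.3²/86.2 = 1705.69/86.2 = 19.79 m/s²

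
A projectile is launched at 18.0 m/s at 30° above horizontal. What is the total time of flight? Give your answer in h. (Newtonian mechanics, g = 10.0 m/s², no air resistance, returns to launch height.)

T = 2 × v₀ × sin(θ) / g = 2 × 18.0 × sin(30°) / 10.0 = 2 × 18.0 × 0.5 / 10.0 = 1.8 s
T = 1.8 s / 3600.0 = 0.0005 h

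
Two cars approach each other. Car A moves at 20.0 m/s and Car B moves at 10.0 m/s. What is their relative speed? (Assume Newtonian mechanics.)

v_rel = v_A + v_B = 20.0 + 10.0 = 30.0 m/s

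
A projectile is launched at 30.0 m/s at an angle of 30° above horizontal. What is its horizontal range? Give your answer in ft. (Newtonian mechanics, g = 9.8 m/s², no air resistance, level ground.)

R = v₀² × sin(2θ) / g = 30.0² × sin(2 × 30°) / 9.8 = 900.0 × 0.866025 / 9.8 = 79.5329 m
R = 79.5329 m / 0.3048 = 260.9 ft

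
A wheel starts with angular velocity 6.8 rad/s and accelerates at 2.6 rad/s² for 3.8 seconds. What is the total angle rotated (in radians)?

θ = ω₀t + ½αt² = 6.8×3.8 + ½×2.6×3.8² = 44.61 rad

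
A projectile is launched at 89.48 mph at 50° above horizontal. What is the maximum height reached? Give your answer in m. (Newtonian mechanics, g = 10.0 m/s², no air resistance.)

v₀ = 89.48 mph × 0.44704 = 40.0011 m/s
H = v₀² × sin²(θ) / (2g) = 40.0011² × sin(50°)² / (2 × 10.0) = 1600.09 × 0.586824 / 20.0 = 46.95 m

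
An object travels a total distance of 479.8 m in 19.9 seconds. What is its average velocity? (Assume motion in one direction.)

v_avg = Δd / Δt = 479.8 / 19.9 = 24.11 m/s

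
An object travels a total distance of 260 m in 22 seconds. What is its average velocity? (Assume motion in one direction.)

v_avg = Δd / Δt = 260 / 22 = 11.82 m/s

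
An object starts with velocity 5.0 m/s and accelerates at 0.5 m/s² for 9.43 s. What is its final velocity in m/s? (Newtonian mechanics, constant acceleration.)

v = v₀ + a × t = 5.0 + 0.5 × 9.43 = 9.715 m/s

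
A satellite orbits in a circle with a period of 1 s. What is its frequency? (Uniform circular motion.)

f = 1/T = 1/1 = 1.0 Hz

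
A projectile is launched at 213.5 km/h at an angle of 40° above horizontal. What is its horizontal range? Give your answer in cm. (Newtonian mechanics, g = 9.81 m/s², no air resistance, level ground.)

v₀ = 213.5 km/h × 0.2777777777777778 = 59.3056 m/s
R = v₀² × sin(2θ) / g = 59.3056² × sin(2 × 40°) / 9.81 = 3517.15 × 0.984808 / 9.81 = 353.08 m
R = 353.08 m / 0.01 = 35310 cm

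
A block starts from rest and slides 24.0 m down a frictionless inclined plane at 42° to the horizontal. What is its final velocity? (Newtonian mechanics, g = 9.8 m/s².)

a = g sin(θ) = 9.8 × sin(42°) = 6.5575 m/s²
v = √(2ad) = √(2 × 6.5575 × 24.0) = 17.74 m/s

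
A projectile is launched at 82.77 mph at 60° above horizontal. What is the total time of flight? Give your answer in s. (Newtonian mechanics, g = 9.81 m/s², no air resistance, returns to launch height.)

v₀ = 82.77 mph × 0.44704 = 37.0015 m/s
T = 2 × v₀ × sin(θ) / g = 2 × 37.0015 × sin(60°) / 9.81 = 2 × 37.0015 × 0.866025 / 9.81 = 6.533 s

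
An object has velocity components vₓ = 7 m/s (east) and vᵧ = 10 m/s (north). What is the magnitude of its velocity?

|v| = √(vₓ² + vᵧ²) = √(7² + 10²) = √(149) = 12.21 m/s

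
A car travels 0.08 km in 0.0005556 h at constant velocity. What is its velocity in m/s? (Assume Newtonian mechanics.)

d = 0.08 km × 1000.0 = 80.0 m
t = 0.0005556 h × 3600.0 = 2.00016 s
v = d / t = 80.0 / 2.00016 = 40.0 m/s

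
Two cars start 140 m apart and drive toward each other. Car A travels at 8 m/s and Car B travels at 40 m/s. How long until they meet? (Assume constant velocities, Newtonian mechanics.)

Combined speed: v_combined = 8 + 40 = 48 m/s
Time to meet: t = d/v_combined = 140/48 = 2.92 s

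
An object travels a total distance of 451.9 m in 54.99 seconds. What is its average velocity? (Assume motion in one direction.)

v_avg = Δd / Δt = 451.9 / 54.99 = 8.22 m/s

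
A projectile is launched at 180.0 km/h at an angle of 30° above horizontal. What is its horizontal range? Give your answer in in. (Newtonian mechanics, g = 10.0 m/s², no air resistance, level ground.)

v₀ = 180.0 km/h × 0.2777777777777778 = 50.0 m/s
R = v₀² × sin(2θ) / g = 50.0² × sin(2 × 30°) / 10.0 = 2500.0 × 0.866025 / 10.0 = 216.506 m
R = 216.506 m / 0.0254 = 8524 in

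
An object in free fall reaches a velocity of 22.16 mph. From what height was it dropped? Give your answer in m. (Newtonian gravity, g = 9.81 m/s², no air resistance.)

v = 22.16 mph × 0.44704 = 9.90641 m/s
h = v² / (2g) = 9.90641² / (2 × 9.81) = 5.002 m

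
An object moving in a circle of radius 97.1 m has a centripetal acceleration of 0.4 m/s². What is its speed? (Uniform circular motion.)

v = √(a_c × r) = √(0.4 × 97.1) = 6.23 m/s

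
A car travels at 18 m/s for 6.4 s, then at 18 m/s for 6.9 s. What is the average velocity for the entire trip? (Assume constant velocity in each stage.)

d₁ = v₁t₁ = 18 × 6.4 = 115.2 m
d₂ = v₂t₂ = 18 × 6.9 = 124.2 m
d_total = 239.4 m, t_total = 13.3 s
v_avg = d_total/t_total = 239.4/13.3 = 18.0 m/s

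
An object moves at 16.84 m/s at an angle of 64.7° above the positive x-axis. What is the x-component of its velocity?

vₓ = v cos(θ) = 16.84 × cos(64.7°) = 7.2 m/s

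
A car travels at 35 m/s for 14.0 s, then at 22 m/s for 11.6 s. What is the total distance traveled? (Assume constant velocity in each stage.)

d₁ = v₁t₁ = 35 × 14.0 = 490.0 m
d₂ = v₂t₂ = 22 × 11.6 = 255.2 m
d_total = 490.0 + 255.2 = 745.2 m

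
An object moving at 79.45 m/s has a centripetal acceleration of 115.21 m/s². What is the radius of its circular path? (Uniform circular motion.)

r = v²/a_c = 79.45²/115.21 = 54.79 m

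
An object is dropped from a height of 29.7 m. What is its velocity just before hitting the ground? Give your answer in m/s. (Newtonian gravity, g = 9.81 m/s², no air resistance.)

v = √(2gh) = √(2 × 9.81 × 29.7) = 24.14 m/s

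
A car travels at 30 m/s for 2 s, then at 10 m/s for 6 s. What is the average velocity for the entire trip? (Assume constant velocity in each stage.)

d₁ = v₁t₁ = 30 × 2 = 60 m
d₂ = v₂t₂ = 10 × 6 = 60 m
d_total = 120 m, t_total = 8 s
v_avg = d_total/t_total = 120/8 = 15.0 m/s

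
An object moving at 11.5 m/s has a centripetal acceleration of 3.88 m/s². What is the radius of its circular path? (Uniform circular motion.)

r = v²/a_c = 11.5²/3.88 = 34.09 m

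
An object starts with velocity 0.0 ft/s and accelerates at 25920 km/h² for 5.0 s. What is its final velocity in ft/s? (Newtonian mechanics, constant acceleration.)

v₀ = 0.0 ft/s × 0.3048 = 0.0 m/s
a = 25920 km/h² × 7.716049382716049e-05 = 2.0 m/s²
v = v₀ + a × t = 0.0 + 2.0 × 5.0 = 10.0 m/s
v = 10.0 m/s / 0.3048 = 32.81 ft/s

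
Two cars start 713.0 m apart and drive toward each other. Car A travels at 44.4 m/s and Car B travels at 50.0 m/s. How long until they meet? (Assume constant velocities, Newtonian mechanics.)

Combined speed: v_combined = 44.4 + 50.0 = 94.4 m/s
Time to meet: t = d/v_combined = 713.0/94.4 = 7.55 s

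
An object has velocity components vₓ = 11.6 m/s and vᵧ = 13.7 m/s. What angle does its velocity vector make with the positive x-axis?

θ = arctan(vᵧ/vₓ) = arctan(13.7/11.6) = 49.74°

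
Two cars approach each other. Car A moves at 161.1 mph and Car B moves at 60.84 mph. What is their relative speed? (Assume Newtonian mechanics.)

v_rel = v_A + v_B = 161.1 + 60.84 = 221.94 mph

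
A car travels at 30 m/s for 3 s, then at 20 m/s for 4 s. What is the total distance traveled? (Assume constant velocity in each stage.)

d₁ = v₁t₁ = 30 × 3 = 90 m
d₂ = v₂t₂ = 20 × 4 = 80 m
d_total = 90 + 80 = 170 m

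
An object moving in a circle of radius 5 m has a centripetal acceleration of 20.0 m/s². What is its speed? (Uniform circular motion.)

v = √(a_c × r) = √(20.0 × 5) = 10.0 m/s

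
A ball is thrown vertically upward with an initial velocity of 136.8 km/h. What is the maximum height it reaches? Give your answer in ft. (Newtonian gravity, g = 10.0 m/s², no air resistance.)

v₀ = 136.8 km/h × 0.2777777777777778 = 38.0 m/s
h_max = v₀² / (2g) = 38.0² / (2 × 10.0) = 1444.0 / 20.0 = 72.2 m
h_max = 72.2 m / 0.3048 = 236.9 ft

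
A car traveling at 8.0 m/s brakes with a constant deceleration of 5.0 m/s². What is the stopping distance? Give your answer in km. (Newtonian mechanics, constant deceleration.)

d = v₀² / (2a) = 8.0² / (2 × 5.0) = 64.0 / 10.0 = 6.4 m
d = 6.4 m / 1000.0 = 0.0064 km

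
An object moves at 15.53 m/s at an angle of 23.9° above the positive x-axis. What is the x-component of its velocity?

vₓ = v cos(θ) = 15.53 × cos(23.9°) = 14.2 m/s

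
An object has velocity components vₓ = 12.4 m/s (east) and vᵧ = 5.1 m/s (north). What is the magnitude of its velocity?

|v| = √(vₓ² + vᵧ²) = √(12.4² + 5.1²) = √(179.77) = 13.41 m/s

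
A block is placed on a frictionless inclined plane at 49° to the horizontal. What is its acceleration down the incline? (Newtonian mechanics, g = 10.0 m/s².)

a = g sin(θ) = 10.0 × sin(49°) = 10.0 × 0.7547 = 7.55 m/s²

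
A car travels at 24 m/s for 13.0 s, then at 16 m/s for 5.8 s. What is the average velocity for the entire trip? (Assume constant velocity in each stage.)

d₁ = v₁t₁ = 24 × 13.0 = 312.0 m
d₂ = v₂t₂ = 16 × 5.8 = 92.8 m
d_total = 404.8 m, t_total = 18.8 s
v_avg = d_total/t_total = 404.8/18.8 = 21.53 m/s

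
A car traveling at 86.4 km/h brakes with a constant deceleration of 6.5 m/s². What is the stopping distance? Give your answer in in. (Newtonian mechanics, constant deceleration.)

v₀ = 86.4 km/h × 0.2777777777777778 = 24.0 m/s
d = v₀² / (2a) = 24.0² / (2 × 6.5) = 576.0 / 13.0 = 44.3077 m
d = 44.3077 m / 0.0254 = 1744 in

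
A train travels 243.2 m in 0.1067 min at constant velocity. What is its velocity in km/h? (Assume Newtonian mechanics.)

t = 0.1067 min × 60.0 = 6.402 s
v = d / t = 243.2 / 6.402 = 37.9881 m/s
v = 37.9881 m/s / 0.2777777777777778 = 136.8 km/h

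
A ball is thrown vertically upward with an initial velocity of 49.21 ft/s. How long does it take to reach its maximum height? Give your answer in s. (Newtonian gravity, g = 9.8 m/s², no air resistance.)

v₀ = 49.21 ft/s × 0.3048 = 14.9992 m/s
t_up = v₀ / g = 14.9992 / 9.8 = 1.531 s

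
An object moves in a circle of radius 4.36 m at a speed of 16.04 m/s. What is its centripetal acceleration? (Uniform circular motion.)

a_c = v²/r = 16.04²/4.36 = 257.2816/4.36 = 59.01 m/s²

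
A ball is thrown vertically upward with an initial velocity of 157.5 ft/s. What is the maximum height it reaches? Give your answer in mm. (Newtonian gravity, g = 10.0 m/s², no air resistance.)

v₀ = 157.5 ft/s × 0.3048 = 48.006 m/s
h_max = v₀² / (2g) = 48.006² / (2 × 10.0) = 2304.58 / 20.0 = 115.229 m
h_max = 115.229 m / 0.001 = 115200 mm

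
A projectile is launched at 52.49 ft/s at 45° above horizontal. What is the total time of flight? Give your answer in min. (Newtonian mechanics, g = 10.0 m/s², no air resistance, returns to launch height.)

v₀ = 52.49 ft/s × 0.3048 = 15.999 m/s
T = 2 × v₀ × sin(θ) / g = 2 × 15.999 × sin(45°) / 10.0 = 2 × 15.999 × 0.707107 / 10.0 = 2.2626 s
T = 2.2626 s / 60.0 = 0.03771 min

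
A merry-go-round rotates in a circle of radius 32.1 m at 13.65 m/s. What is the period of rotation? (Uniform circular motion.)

T = 2πr/v = 2π×32.1/13.65 = 14.78 s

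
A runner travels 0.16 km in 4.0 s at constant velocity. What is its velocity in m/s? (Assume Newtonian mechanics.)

d = 0.16 km × 1000.0 = 160.0 m
v = d / t = 160.0 / 4.0 = 40.0 m/s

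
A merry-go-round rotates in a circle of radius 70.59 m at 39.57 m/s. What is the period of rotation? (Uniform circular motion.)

T = 2πr/v = 2π×70.59/39.57 = 11.21 s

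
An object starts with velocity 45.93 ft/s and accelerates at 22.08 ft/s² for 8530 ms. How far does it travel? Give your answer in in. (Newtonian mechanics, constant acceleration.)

v₀ = 45.93 ft/s × 0.3048 = 13.9995 m/s
a = 22.08 ft/s² × 0.3048 = 6.72998 m/s²
t = 8530 ms × 0.001 = 8.53 s
d = v₀ × t + ½ × a × t² = 13.9995 × 8.53 + 0.5 × 6.72998 × 8.53² = 364.255 m
d = 364.255 m / 0.0254 = 14340 in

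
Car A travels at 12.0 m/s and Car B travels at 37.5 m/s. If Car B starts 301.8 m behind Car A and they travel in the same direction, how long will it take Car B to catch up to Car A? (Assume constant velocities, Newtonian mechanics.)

Relative speed: v_rel = 37.5 - 12.0 = 25.5 m/s
Time to catch: t = d₀/v_rel = 301.8/25.5 = 11.84 s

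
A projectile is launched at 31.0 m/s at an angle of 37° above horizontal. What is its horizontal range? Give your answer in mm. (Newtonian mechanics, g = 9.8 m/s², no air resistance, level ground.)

R = v₀² × sin(2θ) / g = 31.0² × sin(2 × 37°) / 9.8 = 961.0 × 0.961262 / 9.8 = 94.2625 m
R = 94.2625 m / 0.001 = 94260 mm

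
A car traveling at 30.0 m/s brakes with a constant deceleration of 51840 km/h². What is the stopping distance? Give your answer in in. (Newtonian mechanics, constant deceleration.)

a = 51840 km/h² × 7.716049382716049e-05 = 4.0 m/s²
d = v₀² / (2a) = 30.0² / (2 × 4.0) = 900.0 / 8.0 = 112.5 m
d = 112.5 m / 0.0254 = 4429 in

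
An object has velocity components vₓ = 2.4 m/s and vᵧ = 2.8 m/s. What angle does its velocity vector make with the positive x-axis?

θ = arctan(vᵧ/vₓ) = arctan(2.8/2.4) = 49.4°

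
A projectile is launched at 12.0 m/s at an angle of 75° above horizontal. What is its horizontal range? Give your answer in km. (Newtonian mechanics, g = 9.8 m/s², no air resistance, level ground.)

R = v₀² × sin(2θ) / g = 12.0² × sin(2 × 75°) / 9.8 = 144.0 × 0.5 / 9.8 = 7.34694 m
R = 7.34694 m / 1000.0 = 0.007347 km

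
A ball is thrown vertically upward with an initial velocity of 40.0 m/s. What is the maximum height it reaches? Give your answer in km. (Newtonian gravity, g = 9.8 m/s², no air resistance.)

h_max = v₀² / (2g) = 40.0² / (2 × 9.8) = 1600.0 / 19.6 = 81.6327 m
h_max = 81.6327 m / 1000.0 = 0.08163 km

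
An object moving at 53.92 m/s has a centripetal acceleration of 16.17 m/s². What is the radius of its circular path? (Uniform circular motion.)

r = v²/a_c = 53.92²/16.17 = 179.8 m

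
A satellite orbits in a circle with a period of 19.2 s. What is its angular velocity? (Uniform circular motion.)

ω = 2π/T = 2π/19.2 = 0.3272 rad/s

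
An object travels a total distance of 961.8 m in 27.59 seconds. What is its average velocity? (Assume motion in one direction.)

v_avg = Δd / Δt = 961.8 / 27.59 = 34.86 m/s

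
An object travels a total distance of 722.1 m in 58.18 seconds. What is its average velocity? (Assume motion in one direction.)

v_avg = Δd / Δt = 722.1 / 58.18 = 12.41 m/s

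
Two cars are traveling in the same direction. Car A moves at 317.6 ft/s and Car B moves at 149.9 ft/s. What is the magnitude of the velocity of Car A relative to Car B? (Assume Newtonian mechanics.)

v_rel = |v_A - v_B| = |317.6 - 149.9| = 167.7 ft/s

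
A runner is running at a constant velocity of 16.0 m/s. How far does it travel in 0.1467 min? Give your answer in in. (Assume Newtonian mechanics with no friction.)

t = 0.1467 min × 60.0 = 8.802 s
d = v × t = 16.0 × 8.802 = 140.832 m
d = 140.832 m / 0.0254 = 5545 in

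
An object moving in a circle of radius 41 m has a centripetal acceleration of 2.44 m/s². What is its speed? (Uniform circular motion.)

v = √(a_c × r) = √(2.44 × 41) = 10.0 m/s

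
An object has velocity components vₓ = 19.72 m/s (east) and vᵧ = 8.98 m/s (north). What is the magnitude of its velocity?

|v| = √(vₓ² + vᵧ²) = √(19.72² + 8.98²) = √(469.5188) = 21.67 m/s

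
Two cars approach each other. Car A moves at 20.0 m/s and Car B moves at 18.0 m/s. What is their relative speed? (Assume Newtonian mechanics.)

v_rel = v_A + v_B = 20.0 + 18.0 = 38.0 m/s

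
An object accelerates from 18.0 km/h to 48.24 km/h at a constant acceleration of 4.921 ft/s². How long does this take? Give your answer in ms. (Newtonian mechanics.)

v₀ = 18.0 km/h × 0.2777777777777778 = 5.0 m/s
v = 48.24 km/h × 0.2777777777777778 = 13.4 m/s
a = 4.921 ft/s² × 0.3048 = 1.49992 m/s²
t = (v - v₀) / a = (13.4 - 5.0) / 1.49992 = 5.6003 s
t = 5.6003 s / 0.001 = 5600 ms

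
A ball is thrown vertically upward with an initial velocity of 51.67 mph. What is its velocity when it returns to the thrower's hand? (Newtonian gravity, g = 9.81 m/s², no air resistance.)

By conservation of energy (no air resistance), the ball returns to the throw height with the same speed as launch, but directed downward.
|v_ground| = v₀ = 51.67 mph
v_ground = 51.67 mph (downward)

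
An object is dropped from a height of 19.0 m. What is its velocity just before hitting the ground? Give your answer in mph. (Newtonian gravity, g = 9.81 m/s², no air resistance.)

v = √(2gh) = √(2 × 9.81 × 19.0) = 19.3075 m/s
v = 19.3075 m/s / 0.44704 = 43.19 mph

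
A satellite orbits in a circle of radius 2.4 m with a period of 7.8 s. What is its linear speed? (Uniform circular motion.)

v = 2πr/T = 2π×2.4/7.8 = 1.93 m/s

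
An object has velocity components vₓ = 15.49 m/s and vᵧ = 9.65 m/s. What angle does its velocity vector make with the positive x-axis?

θ = arctan(vᵧ/vₓ) = arctan(9.65/15.49) = 31.92°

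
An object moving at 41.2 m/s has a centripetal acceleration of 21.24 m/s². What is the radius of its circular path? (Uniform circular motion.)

r = v²/a_c = 41.2²/21.24 = 79.92 m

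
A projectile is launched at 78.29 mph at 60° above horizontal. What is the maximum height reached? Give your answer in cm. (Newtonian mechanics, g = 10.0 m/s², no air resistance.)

v₀ = 78.29 mph × 0.44704 = 34.9988 m/s
H = v₀² × sin²(θ) / (2g) = 34.9988² × sin(60°)² / (2 × 10.0) = 1224.92 × 0.75 / 20.0 = 45.9345 m
H = 45.9345 m / 0.01 = 4593 cm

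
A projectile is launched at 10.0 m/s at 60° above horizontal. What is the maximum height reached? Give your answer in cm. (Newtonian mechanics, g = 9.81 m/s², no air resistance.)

H = v₀² × sin²(θ) / (2g) = 10.0² × sin(60°)² / (2 × 9.81) = 100.0 × 0.75 / 19.62 = 3.82263 m
H = 3.82263 m / 0.01 = 382.3 cm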